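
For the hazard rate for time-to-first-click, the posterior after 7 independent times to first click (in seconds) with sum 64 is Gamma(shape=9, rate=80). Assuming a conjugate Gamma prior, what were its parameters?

Gamma(shape=2, rate=16)

For an exponential likelihood with a Gamma(α, β) prior on the rate, n observations with total T give posterior Gamma(α+n, β+T).
So α = 9 − 7 = 2 and β = 80 − 64 = 16.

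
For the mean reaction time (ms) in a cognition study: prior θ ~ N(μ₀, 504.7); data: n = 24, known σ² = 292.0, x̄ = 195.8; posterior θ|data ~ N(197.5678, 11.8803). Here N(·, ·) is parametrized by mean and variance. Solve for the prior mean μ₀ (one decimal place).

With known observation variance, the Normal–Normal posterior has precision τ_n = τ₀ + n/σ² and mean μ_n = (τ₀μ₀ + (n/σ²)x̄)/τ_n.
Here τ₀ = 1/504.7 = 0.001981 and τ_data = 24/292.0 = 0.082192, so τ_n = 0.084173.
Rearranging for μ₀: μ₀ = (μ_n·τ_n − τ_data·x̄)/τ₀ = (197.5678·0.084173 − 0.082192·195.8) / 0.001981 = 0.536681/0.001981 ≈ 270.9.

μ₀ = 270.9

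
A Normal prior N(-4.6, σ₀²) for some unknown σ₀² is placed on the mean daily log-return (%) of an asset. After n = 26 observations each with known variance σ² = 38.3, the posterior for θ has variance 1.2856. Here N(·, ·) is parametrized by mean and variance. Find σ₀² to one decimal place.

Posterior precision equals prior precision plus data precision: 1/σ_n² = 1/σ₀² + n/σ².
So 1/σ₀² = 1/1.2856 − 26/38.3 = 0.777847 − 0.678851 = 0.098996.
Hence σ₀² = 1/0.098996 ≈ 10.1.

σ₀² = 10.1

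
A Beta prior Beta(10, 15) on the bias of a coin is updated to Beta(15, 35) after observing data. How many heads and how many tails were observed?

Beta is conjugate to the binomial likelihood: posterior = Beta(α+s, β+f).
So s = 15 − 10 = 5 and f = 35 − 15 = 20.

5 heads and 20 tails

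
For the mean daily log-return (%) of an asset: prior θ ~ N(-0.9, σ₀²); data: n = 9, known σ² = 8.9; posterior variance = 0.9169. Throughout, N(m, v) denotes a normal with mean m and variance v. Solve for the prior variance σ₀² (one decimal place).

For the Normal–Normal model with known σ², precisions add: τ_n = τ₀ + n/σ².
So 1/σ₀² = 1/0.9169 − 9/8.9 = 1.090631 − 1.011236 = 0.079395.
Hence σ₀² = 1/0.079395 ≈ 12.6.

σ₀² = 12.6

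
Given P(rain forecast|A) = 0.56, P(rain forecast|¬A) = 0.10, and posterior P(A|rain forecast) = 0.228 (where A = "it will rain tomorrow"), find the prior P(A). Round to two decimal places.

Bayes' rule in odds form gives O(A|E) = O(A)·[P(E|A)/P(E|¬A)], hence O(A) = O(A|E)/LR.
Posterior odds = 0.228/(1−0.228) = 0.2953. LR = 0.56/0.10 = 5.6000.
Prior odds = 0.2953/5.6000 = 0.0527, so P(A) = 0.0527/(1+0.0527) ≈ 0.05.

P(A) = 0.05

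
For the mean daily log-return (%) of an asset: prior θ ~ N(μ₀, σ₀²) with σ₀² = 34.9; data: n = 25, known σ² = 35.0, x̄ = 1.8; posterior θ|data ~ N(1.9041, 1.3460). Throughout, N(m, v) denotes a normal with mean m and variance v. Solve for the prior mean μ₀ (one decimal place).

With known observation variance, the Normal–Normal posterior has precision τ_n = τ₀ + n/σ² and mean μ_n = (τ₀μ₀ + (n/σ²)x̄)/τ_n.
Here τ₀ = 1/34.9 = 0.028653 and τ_data = 25/35.0 = 0.714286, so τ_n = 0.742939.
Rearranging for μ₀: μ₀ = (μ_n·τ_n − τ_data·x̄)/τ₀ = (1.9041·0.742939 − 0.714286·1.8) / 0.028653 = 0.128915/0.028653 ≈ 4.5.

μ₀ = 4.5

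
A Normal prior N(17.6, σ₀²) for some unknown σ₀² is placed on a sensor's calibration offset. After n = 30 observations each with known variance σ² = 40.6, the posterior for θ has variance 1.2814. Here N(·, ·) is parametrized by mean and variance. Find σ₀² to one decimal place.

For the Normal–Normal model with known σ², precisions add: τ_n = τ₀ + n/σ².
So 1/σ₀² = 1/1.2814 − 30/40.6 = 0.780396 − 0.738916 = 0.041480.
Hence σ₀² = 1/0.041480 ≈ 24.1.

σ₀² = 24.1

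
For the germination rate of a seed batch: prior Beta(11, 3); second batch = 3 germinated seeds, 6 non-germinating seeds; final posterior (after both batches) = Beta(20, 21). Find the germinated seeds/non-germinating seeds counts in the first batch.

Because Beta–binomial updating is additive in the counts, the combined data contributed (α_post−α_prior, β_post−β_prior) successes and failures.
Total across both batches: 20−11=9 germinated seeds, 21−3=18 non-germinating seeds.
Subtract the second batch: 9−3=6 germinated seeds and 18−6=12 non-germinating seeds.

6 germinated seeds and 12 non-germinating seeds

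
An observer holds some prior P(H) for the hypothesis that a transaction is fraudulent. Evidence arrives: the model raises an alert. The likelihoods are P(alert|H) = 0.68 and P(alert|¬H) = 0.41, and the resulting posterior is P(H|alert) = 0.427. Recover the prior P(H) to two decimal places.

In odds form, posterior odds = prior odds × likelihood ratio, so prior odds = posterior odds ÷ LR.
Posterior odds = 0.427/(1−0.427) = 0.7452. LR = 0.68/0.41 = 1.6585.
Prior odds = 0.7452/1.6585 = 0.4493, so P(H) = 0.4493/(1+0.4493) ≈ 0.31.

P(H) = 0.31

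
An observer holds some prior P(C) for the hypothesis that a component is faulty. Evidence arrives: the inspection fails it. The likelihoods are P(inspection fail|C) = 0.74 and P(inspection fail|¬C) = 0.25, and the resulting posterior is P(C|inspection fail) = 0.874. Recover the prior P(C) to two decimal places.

Bayes' rule in odds form gives O(C|E) = O(C)·[P(E|C)/P(E|¬C)], hence O(C) = O(C|E)/LR.
Posterior odds = 0.874/(1−0.874) = 6.9365. LR = 0.74/0.25 = 2.9600.
Prior odds = 6.9365/2.9600 = 2.3434, so P(C) = 2.3434/(1+2.3434) ≈ 0.70.

P(C) = 0.70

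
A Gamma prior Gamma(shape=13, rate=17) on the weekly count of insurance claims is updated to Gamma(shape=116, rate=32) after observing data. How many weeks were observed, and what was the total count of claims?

A Gamma(α, β) prior (rate parametrization) on a Poisson rate with n observations summing to S gives posterior Gamma(α+S, β+n).
Matching: Σxᵢ = 116 − 13 = 103 and n = 32 − 17 = 15.

n = 15 weeks with total 103 claims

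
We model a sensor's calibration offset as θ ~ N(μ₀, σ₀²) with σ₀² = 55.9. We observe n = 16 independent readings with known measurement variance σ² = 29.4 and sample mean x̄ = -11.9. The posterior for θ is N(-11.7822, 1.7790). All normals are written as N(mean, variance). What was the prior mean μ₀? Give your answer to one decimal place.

μ₀ = -8.2

With known observation variance, the Normal–Normal posterior has precision τ_n = τ₀ + n/σ² and mean μ_n = (τ₀μ₀ + (n/σ²)x̄)/τ_n.
Here τ₀ = 1/55.9 = 0.017889 and τ_data = 16/29.4 = 0.544218, so τ_n = 0.562107.
Rearranging for μ₀: μ₀ = (μ_n·τ_n − τ_data·x̄)/τ₀ = (-11.7822·0.562107 − 0.544218·-11.9) / 0.017889 = -0.146663/0.017889 ≈ -8.2.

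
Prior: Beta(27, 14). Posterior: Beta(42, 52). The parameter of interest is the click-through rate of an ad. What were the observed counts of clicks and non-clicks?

15 clicks and 38 non-clicks

Under Beta–binomial conjugacy the posterior parameters are (α+s, β+f).
Match parameters: s=42−27=15, f=52−14=38.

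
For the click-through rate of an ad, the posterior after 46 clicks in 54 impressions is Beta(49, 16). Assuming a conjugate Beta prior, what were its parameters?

Beta(3, 8)

Under Beta–binomial conjugacy the posterior parameters are (a+s, b+f).
So a = 49 − 46 = 3 and b = 16 − 8 = 8.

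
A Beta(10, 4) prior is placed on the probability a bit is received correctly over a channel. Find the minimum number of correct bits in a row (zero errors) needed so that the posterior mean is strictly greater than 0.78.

k = 5

After k correct bits and 0 errors the posterior is Beta(10+k, 4), with mean (10+k)/(10+4+k).
Set (10+k)/(14+k) > 0.78 and solve: k > (0.78·14 − 10)/(1 − 0.78) = 4.182.
The smallest integer exceeding 4.182 is 5, and checking k=5: (15)/(19) = 0.7895 > 0.78.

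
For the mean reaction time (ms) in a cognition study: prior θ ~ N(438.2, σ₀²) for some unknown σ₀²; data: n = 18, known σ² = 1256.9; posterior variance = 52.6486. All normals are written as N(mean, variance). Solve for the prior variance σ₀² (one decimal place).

σ₀² = 214.0

Posterior precision equals prior precision plus data precision: 1/σ_n² = 1/σ₀² + n/σ².
So 1/σ₀² = 1/52.6486 − 18/1256.9 = 0.018994 − 0.014321 = 0.004673.
Hence σ₀² = 1/0.004673 ≈ 214.0.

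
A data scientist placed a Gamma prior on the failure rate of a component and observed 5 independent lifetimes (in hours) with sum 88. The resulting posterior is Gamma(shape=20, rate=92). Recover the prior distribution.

For an exponential likelihood with a Gamma(α, β) prior on the rate, n observations with total T give posterior Gamma(α+n, β+T).
So α = 20 − 5 = 15 and β = 92 − 88 = 4.

Gamma(shape=15, rate=4)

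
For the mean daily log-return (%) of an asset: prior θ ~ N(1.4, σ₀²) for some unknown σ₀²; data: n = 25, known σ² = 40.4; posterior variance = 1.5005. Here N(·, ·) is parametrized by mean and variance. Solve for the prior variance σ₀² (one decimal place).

Posterior precision equals prior precision plus data precision: 1/σ_n² = 1/σ₀² + n/σ².
So 1/σ₀² = 1/1.5005 − 25/40.4 = 0.666445 − 0.618812 = 0.047633.
Hence σ₀² = 1/0.047633 ≈ 21.0.

σ₀² = 21.0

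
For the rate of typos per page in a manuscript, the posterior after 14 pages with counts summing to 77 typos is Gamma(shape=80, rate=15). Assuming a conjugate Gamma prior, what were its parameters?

Gamma(shape=3, rate=1)

Gamma–Poisson conjugacy: posterior shape = α + Σxᵢ, posterior rate = β + n.
So α = 80 − 77 = 3 and β = 15 − 14 = 1.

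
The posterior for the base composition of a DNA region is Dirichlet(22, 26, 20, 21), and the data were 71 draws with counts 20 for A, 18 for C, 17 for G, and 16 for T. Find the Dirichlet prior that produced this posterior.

For a Dirichlet(α) prior with multinomial counts c, the posterior is Dirichlet(α + c) componentwise.
Subtract each count from the matching posterior parameter: 22−20=2, 26−18=8, 20−17=3, 21−16=5.

Dirichlet(2, 8, 3, 5)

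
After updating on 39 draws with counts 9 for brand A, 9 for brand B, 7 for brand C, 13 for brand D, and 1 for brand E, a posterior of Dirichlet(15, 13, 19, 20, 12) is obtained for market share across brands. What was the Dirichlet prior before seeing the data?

Dirichlet(6, 4, 12, 7, 11)

For a Dirichlet(α) prior with multinomial counts c, the posterior is Dirichlet(α + c) componentwise.
Subtract each count from the matching posterior parameter: 15−9=6, 13−9=4, 19−7=12, 20−13=7, 12−1=11.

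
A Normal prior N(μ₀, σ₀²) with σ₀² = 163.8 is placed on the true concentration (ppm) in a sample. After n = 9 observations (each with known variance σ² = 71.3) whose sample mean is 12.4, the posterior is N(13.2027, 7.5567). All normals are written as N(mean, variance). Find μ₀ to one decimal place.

The posterior mean is a precision-weighted average: μ_n = (τ₀μ₀ + τ_data·x̄)/(τ₀+τ_data), with τ₀=1/σ₀² and τ_data=n/σ².
Here τ₀ = 1/163.8 = 0.006105 and τ_data = 9/71.3 = 0.126227, so τ_n = 0.132332.
Rearranging for μ₀: μ₀ = (μ_n·τ_n − τ_data·x̄)/τ₀ = (13.2027·0.132332 − 0.126227·12.4) / 0.006105 = 0.181925/0.006105 ≈ 29.8.

μ₀ = 29.8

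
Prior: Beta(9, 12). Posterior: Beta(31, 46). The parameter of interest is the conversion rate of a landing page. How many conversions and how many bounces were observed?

Beta is conjugate to the binomial likelihood: posterior = Beta(a+s, b+f).
So s = 31 − 9 = 22 and f = 46 − 12 = 34.

22 conversions and 34 bounces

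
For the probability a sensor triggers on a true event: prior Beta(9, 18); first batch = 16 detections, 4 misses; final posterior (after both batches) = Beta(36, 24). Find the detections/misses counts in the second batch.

11 detections and 2 misses

Because Beta–binomial updating is additive in the counts, the combined data contributed (α_post−α_prior, β_post−β_prior) successes and failures.
Total across both batches: 36−9=27 detections, 24−18=6 misses.
Subtract the first batch: 27−16=11 detections and 6−4=2 misses.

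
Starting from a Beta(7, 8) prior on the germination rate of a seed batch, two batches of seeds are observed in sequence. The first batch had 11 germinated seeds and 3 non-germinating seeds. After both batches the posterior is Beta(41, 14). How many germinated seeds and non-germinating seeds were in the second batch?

Sequential conjugate updates are equivalent to a single update on the pooled data, so total successes = posterior α − prior α and total failures = posterior β − prior β.
Total across both batches: 41−7=34 germinated seeds, 14−8=6 non-germinating seeds.
Subtract the first batch: 34−11=23 germinated seeds and 6−3=3 non-germinating seeds.

23 germinated seeds and 3 non-germinating seeds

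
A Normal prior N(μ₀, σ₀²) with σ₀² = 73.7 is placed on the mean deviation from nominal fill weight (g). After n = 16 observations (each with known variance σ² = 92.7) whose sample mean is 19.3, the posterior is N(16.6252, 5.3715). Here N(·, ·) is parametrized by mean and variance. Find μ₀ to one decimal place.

The posterior mean is a precision-weighted average: μ_n = (τ₀μ₀ + τ_data·x̄)/(τ₀+τ_data), with τ₀=1/σ₀² and τ_data=n/σ².
Here τ₀ = 1/73.7 = 0.013569 and τ_data = 16/92.7 = 0.172600, so τ_n = 0.186169.
Rearranging for μ₀: μ₀ = (μ_n·τ_n − τ_data·x̄)/τ₀ = (16.6252·0.186169 − 0.172600·19.3) / 0.013569 = -0.236083/0.013569 ≈ -17.4.

μ₀ = -17.4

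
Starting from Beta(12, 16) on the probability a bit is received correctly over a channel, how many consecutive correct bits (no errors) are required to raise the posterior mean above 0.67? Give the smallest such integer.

k = 21

After k correct bits and 0 errors the posterior is Beta(12+k, 16), with mean (12+k)/(12+16+k).
Set (12+k)/(28+k) > 0.67 and solve: k > (0.67·28 − 12)/(1 − 0.67) = 20.485.
The smallest integer exceeding 20.485 is 21.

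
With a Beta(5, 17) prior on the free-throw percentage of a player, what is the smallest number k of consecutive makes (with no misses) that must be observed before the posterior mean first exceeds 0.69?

k = 33

After k makes and 0 misses the posterior is Beta(5+k, 17), with mean (5+k)/(5+17+k).
Set (5+k)/(22+k) > 0.69 and solve: k > (0.69·22 − 5)/(1 − 0.69) = 32.839.
The smallest integer exceeding 32.839 is 33, and checking k=33: (38)/(55) = 0.6909 > 0.69.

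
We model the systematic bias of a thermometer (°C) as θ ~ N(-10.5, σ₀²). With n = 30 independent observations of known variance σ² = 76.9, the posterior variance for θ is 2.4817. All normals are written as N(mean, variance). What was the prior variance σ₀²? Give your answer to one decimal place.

Posterior precision equals prior precision plus data precision: 1/σ_n² = 1/σ₀² + n/σ².
So 1/σ₀² = 1/2.4817 − 30/76.9 = 0.402950 − 0.390117 = 0.012833.
Hence σ₀² = 1/0.012833 ≈ 77.9.

σ₀² = 77.9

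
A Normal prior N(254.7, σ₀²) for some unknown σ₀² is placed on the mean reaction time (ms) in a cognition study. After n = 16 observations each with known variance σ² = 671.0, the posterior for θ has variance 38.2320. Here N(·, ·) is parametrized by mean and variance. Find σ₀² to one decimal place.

For the Normal–Normal model with known σ², precisions add: τ_n = τ₀ + n/σ².
So 1/σ₀² = 1/38.2320 − 16/671.0 = 0.026156 − 0.023845 = 0.002311.
Hence σ₀² = 1/0.002311 ≈ 432.7.

σ₀² = 432.7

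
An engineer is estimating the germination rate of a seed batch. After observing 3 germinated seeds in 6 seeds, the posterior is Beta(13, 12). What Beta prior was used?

Beta(10, 9)

A Beta(a, b) prior with s successes and f failures in binomial data gives a Beta(a+s, b+f) posterior.
So a = 13 − 3 = 10 and b = 12 − 3 = 9.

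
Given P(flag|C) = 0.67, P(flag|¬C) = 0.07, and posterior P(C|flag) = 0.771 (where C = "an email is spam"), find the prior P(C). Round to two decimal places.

In odds form, posterior odds = prior odds × likelihood ratio, so prior odds = posterior odds ÷ LR.
Posterior odds = 0.771/(1−0.771) = 3.3668. LR = 0.67/0.07 = 9.5714.
Prior odds = 3.3668/9.5714 = 0.3518, so P(C) = 0.3518/(1+0.3518) ≈ 0.26.

P(C) = 0.26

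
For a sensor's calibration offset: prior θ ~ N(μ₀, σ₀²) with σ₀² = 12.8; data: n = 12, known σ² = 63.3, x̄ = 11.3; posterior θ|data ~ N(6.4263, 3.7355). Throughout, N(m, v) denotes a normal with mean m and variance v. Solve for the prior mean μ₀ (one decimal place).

μ₀ = -5.4

With known observation variance, the Normal–Normal posterior has precision τ_n = τ₀ + n/σ² and mean μ_n = (τ₀μ₀ + (n/σ²)x̄)/τ_n.
Here τ₀ = 1/12.8 = 0.078125 and τ_data = 12/63.3 = 0.189573, so τ_n = 0.267698.
Rearranging for μ₀: μ₀ = (μ_n·τ_n − τ_data·x̄)/τ₀ = (6.4263·0.267698 − 0.189573·11.3) / 0.078125 = -0.421867/0.078125 ≈ -5.4.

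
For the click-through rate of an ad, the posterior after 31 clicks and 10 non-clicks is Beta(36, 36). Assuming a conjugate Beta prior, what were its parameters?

Beta is conjugate to the binomial likelihood: posterior = Beta(α+s, β+f).
So α = 36 − 31 = 5 and β = 36 − 10 = 26.

Beta(5, 26)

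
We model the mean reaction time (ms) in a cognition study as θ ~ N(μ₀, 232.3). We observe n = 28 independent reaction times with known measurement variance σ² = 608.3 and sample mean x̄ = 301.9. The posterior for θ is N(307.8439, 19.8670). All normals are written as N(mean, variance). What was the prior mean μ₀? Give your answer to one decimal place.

μ₀ = 371.4

With known observation variance, the Normal–Normal posterior has precision τ_n = τ₀ + n/σ² and mean μ_n = (τ₀μ₀ + (n/σ²)x̄)/τ_n.
Here τ₀ = 1/232.3 = 0.004305 and τ_data = 28/608.3 = 0.046030, so τ_n = 0.050335.
Rearranging for μ₀: μ₀ = (μ_n·τ_n − τ_data·x̄)/τ₀ = (307.8439·0.050335 − 0.046030·301.9) / 0.004305 = 1.598866/0.004305 ≈ 371.4.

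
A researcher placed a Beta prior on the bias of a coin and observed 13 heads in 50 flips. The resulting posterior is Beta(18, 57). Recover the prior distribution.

A Beta(α, β) prior with s successes and f failures in binomial data gives a Beta(α+s, β+f) posterior.
Subtract the data counts: 18−13=5, 57−37=20.

Beta(5, 20)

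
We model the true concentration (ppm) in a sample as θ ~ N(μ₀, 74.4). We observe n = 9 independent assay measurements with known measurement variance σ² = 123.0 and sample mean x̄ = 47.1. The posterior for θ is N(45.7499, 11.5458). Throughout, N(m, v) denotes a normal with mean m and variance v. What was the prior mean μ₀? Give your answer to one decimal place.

μ₀ = 38.4

The posterior mean is a precision-weighted average: μ_n = (τ₀μ₀ + τ_data·x̄)/(τ₀+τ_data), with τ₀=1/σ₀² and τ_data=n/σ².
Here τ₀ = 1/74.4 = 0.013441 and τ_data = 9/123.0 = 0.073171, so τ_n = 0.086612.
Rearranging for μ₀: μ₀ = (μ_n·τ_n − τ_data·x̄)/τ₀ = (45.7499·0.086612 − 0.073171·47.1) / 0.013441 = 0.516136/0.013441 ≈ 38.4.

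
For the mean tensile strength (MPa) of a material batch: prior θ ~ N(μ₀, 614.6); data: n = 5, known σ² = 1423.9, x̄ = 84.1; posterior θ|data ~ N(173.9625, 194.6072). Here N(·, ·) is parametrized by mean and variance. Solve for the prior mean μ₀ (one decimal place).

μ₀ = 367.9

With known observation variance, the Normal–Normal posterior has precision τ_n = τ₀ + n/σ² and mean μ_n = (τ₀μ₀ + (n/σ²)x̄)/τ_n.
Here τ₀ = 1/614.6 = 0.001627 and τ_data = 5/1423.9 = 0.003511, so τ_n = 0.005138.
Rearranging for μ₀: μ₀ = (μ_n·τ_n − τ_data·x̄)/τ₀ = (173.9625·0.005138 − 0.003511·84.1) / 0.001627 = 0.598544/0.001627 ≈ 367.9.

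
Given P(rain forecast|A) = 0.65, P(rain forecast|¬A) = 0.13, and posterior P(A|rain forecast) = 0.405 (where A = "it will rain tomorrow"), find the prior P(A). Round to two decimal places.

Bayes' rule in odds form gives O(A|E) = O(A)·[P(E|A)/P(E|¬A)], hence O(A) = O(A|E)/LR.
Posterior odds = 0.405/(1−0.405) = 0.6807. LR = 0.65/0.13 = 5.0000.
Prior odds = 0.6807/5.0000 = 0.1361, so P(A) = 0.1361/(1+0.1361) ≈ 0.12.

P(A) = 0.12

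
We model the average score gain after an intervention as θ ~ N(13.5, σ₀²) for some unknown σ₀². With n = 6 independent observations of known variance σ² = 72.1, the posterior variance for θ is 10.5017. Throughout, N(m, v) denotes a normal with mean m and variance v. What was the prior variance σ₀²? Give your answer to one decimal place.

σ₀² = 83.3

Posterior precision equals prior precision plus data precision: 1/σ_n² = 1/σ₀² + n/σ².
So 1/σ₀² = 1/10.5017 − 6/72.1 = 0.095223 − 0.083218 = 0.012005.
Hence σ₀² = 1/0.012005 ≈ 83.3.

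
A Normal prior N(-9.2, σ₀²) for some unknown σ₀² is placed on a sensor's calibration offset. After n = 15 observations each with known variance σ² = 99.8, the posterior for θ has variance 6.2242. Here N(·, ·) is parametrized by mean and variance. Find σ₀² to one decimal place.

For the Normal–Normal model with known σ², precisions add: τ_n = τ₀ + n/σ².
So 1/σ₀² = 1/6.2242 − 15/99.8 = 0.160663 − 0.150301 = 0.010362.
Hence σ₀² = 1/0.010362 ≈ 96.5.

σ₀² = 96.5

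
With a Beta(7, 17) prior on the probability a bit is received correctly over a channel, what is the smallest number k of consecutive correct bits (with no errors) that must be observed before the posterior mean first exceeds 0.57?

k = 16

After k correct bits and 0 errors the posterior is Beta(7+k, 17), with mean (7+k)/(7+17+k).
Set (7+k)/(24+k) > 0.57 and solve: k > (0.57·24 − 7)/(1 − 0.57) = 15.535.
The smallest integer exceeding 15.535 is 16, and checking k=16: (23)/(40) = 0.5750 > 0.57.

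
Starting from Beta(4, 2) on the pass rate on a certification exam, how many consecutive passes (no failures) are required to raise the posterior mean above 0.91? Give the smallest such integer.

After k passes and 0 failures the posterior is Beta(4+k, 2), with mean (4+k)/(4+2+k).
Set (4+k)/(6+k) > 0.91 and solve: k > (0.91·6 − 4)/(1 − 0.91) = 16.222.
The smallest integer exceeding 16.222 is 17.

k = 17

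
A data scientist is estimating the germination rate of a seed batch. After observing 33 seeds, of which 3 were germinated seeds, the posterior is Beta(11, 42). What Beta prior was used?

Beta(8, 12)

A Beta(α, β) prior with s successes and f failures in binomial data gives a Beta(α+s, β+f) posterior.
So α = 11 − 3 = 8 and β = 42 − 30 = 12.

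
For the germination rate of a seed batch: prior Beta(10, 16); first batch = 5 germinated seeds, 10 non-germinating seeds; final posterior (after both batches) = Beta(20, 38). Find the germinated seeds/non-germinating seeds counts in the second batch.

5 germinated seeds and 12 non-germinating seeds

Because Beta–binomial updating is additive in the counts, the combined data contributed (α_post−α_prior, β_post−β_prior) successes and failures.
Total across both batches: 20−10=10 germinated seeds, 38−16=22 non-germinating seeds.
Subtract the first batch: 10−5=5 germinated seeds and 22−10=12 non-germinating seeds.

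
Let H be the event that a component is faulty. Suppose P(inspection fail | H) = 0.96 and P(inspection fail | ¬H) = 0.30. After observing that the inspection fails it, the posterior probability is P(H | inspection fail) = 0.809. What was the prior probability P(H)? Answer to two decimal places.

P(H) = 0.57

In odds form, posterior odds = prior odds × likelihood ratio, so prior odds = posterior odds ÷ LR.
Posterior odds = 0.809/(1−0.809) = 4.2356. LR = 0.96/0.30 = 3.2000.
Prior odds = 4.2356/3.2000 = 1.3236, so P(H) = 1.3236/(1+1.3236) ≈ 0.57.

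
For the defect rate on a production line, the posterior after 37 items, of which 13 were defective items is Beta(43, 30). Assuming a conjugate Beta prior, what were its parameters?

Beta(30, 6)

Beta is conjugate to the binomial likelihood: posterior = Beta(α+s, β+f).
Subtract the data counts: 43−13=30, 30−24=6.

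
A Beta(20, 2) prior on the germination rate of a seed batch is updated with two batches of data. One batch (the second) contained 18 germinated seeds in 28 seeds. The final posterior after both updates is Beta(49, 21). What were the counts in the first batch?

11 germinated seeds and 9 non-germinating seeds

Because Beta–binomial updating is additive in the counts, the combined data contributed (α_post−α_prior, β_post−β_prior) successes and failures.
Total across both batches: 49−20=29 germinated seeds, 21−2=19 non-germinating seeds.
Subtract the second batch: 29−18=11 germinated seeds and 19−10=9 non-germinating seeds.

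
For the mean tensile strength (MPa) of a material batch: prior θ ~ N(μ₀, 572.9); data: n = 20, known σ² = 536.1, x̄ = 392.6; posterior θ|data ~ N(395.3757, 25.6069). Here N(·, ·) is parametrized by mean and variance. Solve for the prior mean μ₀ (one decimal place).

μ₀ = 454.7

With known observation variance, the Normal–Normal posterior has precision τ_n = τ₀ + n/σ² and mean μ_n = (τ₀μ₀ + (n/σ²)x̄)/τ_n.
Here τ₀ = 1/572.9 = 0.001746 and τ_data = 20/536.1 = 0.037306, so τ_n = 0.039052.
Rearranging for μ₀: μ₀ = (μ_n·τ_n − τ_data·x̄)/τ₀ = (395.3757·0.039052 − 0.037306·392.6) / 0.001746 = 0.793876/0.001746 ≈ 454.7.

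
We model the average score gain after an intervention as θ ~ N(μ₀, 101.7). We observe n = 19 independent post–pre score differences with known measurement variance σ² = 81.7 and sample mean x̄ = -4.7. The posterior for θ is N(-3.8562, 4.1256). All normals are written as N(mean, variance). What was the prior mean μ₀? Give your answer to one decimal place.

μ₀ = 16.1

With known observation variance, the Normal–Normal posterior has precision τ_n = τ₀ + n/σ² and mean μ_n = (τ₀μ₀ + (n/σ²)x̄)/τ_n.
Here τ₀ = 1/101.7 = 0.009833 and τ_data = 19/81.7 = 0.232558, so τ_n = 0.242391.
Rearranging for μ₀: μ₀ = (μ_n·τ_n − τ_data·x̄)/τ₀ = (-3.8562·0.242391 − 0.232558·-4.7) / 0.009833 = 0.158314/0.009833 ≈ 16.1.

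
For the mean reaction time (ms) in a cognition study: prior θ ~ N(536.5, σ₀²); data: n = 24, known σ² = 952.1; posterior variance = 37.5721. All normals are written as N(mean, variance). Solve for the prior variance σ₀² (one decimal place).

σ₀² = 710.2

For the Normal–Normal model with known σ², precisions add: τ_n = τ₀ + n/σ².
So 1/σ₀² = 1/37.5721 − 24/952.1 = 0.026615 − 0.025207 = 0.001408.
Hence σ₀² = 1/0.001408 ≈ 710.2.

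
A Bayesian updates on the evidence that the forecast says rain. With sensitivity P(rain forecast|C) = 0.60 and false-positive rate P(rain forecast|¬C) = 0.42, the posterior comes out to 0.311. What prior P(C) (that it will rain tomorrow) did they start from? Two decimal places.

P(C) = 0.24

In odds form, posterior odds = prior odds × likelihood ratio, so prior odds = posterior odds ÷ LR.
Posterior odds = 0.311/(1−0.311) = 0.4514. LR = 0.60/0.42 = 1.4286.
Prior odds = 0.4514/1.4286 = 0.3160, so P(C) = 0.3160/(1+0.3160) ≈ 0.24.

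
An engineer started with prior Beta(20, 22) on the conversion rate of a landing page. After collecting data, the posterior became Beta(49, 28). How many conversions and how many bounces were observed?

29 conversions and 6 bounces

Under Beta–binomial conjugacy the posterior parameters are (a+s, b+f).
Match parameters: s=49−20=29, f=28−22=6.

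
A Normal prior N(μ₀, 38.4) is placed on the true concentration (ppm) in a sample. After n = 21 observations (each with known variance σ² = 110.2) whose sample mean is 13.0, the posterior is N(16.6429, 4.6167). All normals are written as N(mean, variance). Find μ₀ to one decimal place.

With known observation variance, the Normal–Normal posterior has precision τ_n = τ₀ + n/σ² and mean μ_n = (τ₀μ₀ + (n/σ²)x̄)/τ_n.
Here τ₀ = 1/38.4 = 0.026042 and τ_data = 21/110.2 = 0.190563, so τ_n = 0.216605.
Rearranging for μ₀: μ₀ = (μ_n·τ_n − τ_data·x̄)/τ₀ = (16.6429·0.216605 − 0.190563·13.0) / 0.026042 = 1.127616/0.026042 ≈ 43.3.

μ₀ = 43.3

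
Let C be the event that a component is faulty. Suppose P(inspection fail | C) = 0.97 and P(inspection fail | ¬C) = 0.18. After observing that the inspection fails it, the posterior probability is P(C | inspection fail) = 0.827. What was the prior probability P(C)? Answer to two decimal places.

In odds form, posterior odds = prior odds × likelihood ratio, so prior odds = posterior odds ÷ LR.
Posterior odds = 0.827/(1−0.827) = 4.7803. LR = 0.97/0.18 = 5.3889.
Prior odds = 4.7803/5.3889 = 0.8871, so P(C) = 0.8871/(1+0.8871) ≈ 0.47.

P(C) = 0.47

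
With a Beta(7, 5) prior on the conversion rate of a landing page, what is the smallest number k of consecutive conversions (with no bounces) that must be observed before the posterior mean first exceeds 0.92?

k = 51

After k conversions and 0 bounces the posterior is Beta(7+k, 5), with mean (7+k)/(7+5+k).
Set (7+k)/(12+k) > 0.92 and solve: k > (0.92·12 − 7)/(1 − 0.92) = 50.500.
The smallest integer exceeding 50.500 is 51, and checking k=51: (58)/(63) = 0.9206 > 0.92.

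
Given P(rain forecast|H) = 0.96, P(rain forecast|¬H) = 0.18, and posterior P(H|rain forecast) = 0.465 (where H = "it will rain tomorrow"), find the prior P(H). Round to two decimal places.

In odds form, posterior odds = prior odds × likelihood ratio, so prior odds = posterior odds ÷ LR.
Posterior odds = 0.465/(1−0.465) = 0.8692. LR = 0.96/0.18 = 5.3333.
Prior odds = 0.8692/5.3333 = 0.1630, so P(H) = 0.1630/(1+0.1630) ≈ 0.14.

P(H) = 0.14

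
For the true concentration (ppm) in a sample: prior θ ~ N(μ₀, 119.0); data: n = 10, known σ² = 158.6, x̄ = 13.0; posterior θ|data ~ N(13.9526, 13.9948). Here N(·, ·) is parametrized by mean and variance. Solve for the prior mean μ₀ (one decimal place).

With known observation variance, the Normal–Normal posterior has precision τ_n = τ₀ + n/σ² and mean μ_n = (τ₀μ₀ + (n/σ²)x̄)/τ_n.
Here τ₀ = 1/119.0 = 0.008403 and τ_data = 10/158.6 = 0.063052, so τ_n = 0.071455.
Rearranging for μ₀: μ₀ = (μ_n·τ_n − τ_data·x̄)/τ₀ = (13.9526·0.071455 − 0.063052·13.0) / 0.008403 = 0.177307/0.008403 ≈ 21.1.

μ₀ = 21.1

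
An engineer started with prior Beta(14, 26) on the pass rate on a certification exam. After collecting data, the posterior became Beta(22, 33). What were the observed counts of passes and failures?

8 passes and 7 failures

Beta is conjugate to the binomial likelihood: posterior = Beta(α+s, β+f).
Match parameters: s=22−14=8, f=33−26=7.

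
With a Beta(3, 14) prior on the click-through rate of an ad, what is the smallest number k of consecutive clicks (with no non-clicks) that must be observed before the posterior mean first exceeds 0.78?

k = 47

After k clicks and 0 non-clicks the posterior is Beta(3+k, 14), with mean (3+k)/(3+14+k).
Set (3+k)/(17+k) > 0.78 and solve: k > (0.78·17 − 3)/(1 − 0.78) = 46.636.
The smallest integer exceeding 46.636 is 47, and checking k=47: (50)/(64) = 0.7812 > 0.78.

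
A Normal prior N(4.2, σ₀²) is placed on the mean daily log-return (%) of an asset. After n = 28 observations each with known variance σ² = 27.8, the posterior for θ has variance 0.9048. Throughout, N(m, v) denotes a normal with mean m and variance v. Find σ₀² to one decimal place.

Posterior precision equals prior precision plus data precision: 1/σ_n² = 1/σ₀² + n/σ².
So 1/σ₀² = 1/0.9048 − 28/27.8 = 1.105217 − 1.007194 = 0.098023.
Hence σ₀² = 1/0.098023 ≈ 10.2.

σ₀² = 10.2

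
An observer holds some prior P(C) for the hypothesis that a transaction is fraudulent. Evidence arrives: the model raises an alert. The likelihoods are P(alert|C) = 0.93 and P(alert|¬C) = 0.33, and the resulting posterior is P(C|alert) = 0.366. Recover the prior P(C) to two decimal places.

In odds form, posterior odds = prior odds × likelihood ratio, so prior odds = posterior odds ÷ LR.
Posterior odds = 0.366/(1−0.366) = 0.5773. LR = 0.93/0.33 = 2.8182.
Prior odds = 0.5773/2.8182 = 0.2048, so P(C) = 0.2048/(1+0.2048) ≈ 0.17.

P(C) = 0.17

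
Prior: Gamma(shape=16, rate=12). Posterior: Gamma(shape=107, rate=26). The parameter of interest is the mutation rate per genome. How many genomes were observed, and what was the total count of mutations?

n = 14 genomes with total 91 mutations

A Gamma(α, β) prior (rate parametrization) on a Poisson rate with n observations summing to S gives posterior Gamma(α+S, β+n).
Matching: Σxᵢ = 107 − 16 = 91 and n = 26 − 12 = 14.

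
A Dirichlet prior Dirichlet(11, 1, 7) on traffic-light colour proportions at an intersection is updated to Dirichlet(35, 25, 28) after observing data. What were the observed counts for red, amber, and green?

For a Dirichlet(α) prior with multinomial counts c, the posterior is Dirichlet(α + c) componentwise.
Counts are posterior − prior componentwise: 35−11=24, 25−1=24, 28−7=21.

counts (24, 24, 21)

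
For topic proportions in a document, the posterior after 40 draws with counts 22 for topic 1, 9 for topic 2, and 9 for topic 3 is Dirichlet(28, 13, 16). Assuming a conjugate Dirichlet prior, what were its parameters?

For a Dirichlet(α) prior with multinomial counts c, the posterior is Dirichlet(α + c) componentwise.
Subtract each count from the matching posterior parameter: 28−22=6, 13−9=4, 16−9=7.

Dirichlet(6, 4, 7)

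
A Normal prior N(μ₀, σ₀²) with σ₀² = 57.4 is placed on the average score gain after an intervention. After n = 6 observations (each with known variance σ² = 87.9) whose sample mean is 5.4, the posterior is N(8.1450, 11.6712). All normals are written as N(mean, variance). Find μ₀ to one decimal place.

μ₀ = 18.9

With known observation variance, the Normal–Normal posterior has precision τ_n = τ₀ + n/σ² and mean μ_n = (τ₀μ₀ + (n/σ²)x̄)/τ_n.
Here τ₀ = 1/57.4 = 0.017422 and τ_data = 6/87.9 = 0.068259, so τ_n = 0.085681.
Rearranging for μ₀: μ₀ = (μ_n·τ_n − τ_data·x̄)/τ₀ = (8.1450·0.085681 − 0.068259·5.4) / 0.017422 = 0.329273/0.017422 ≈ 18.9.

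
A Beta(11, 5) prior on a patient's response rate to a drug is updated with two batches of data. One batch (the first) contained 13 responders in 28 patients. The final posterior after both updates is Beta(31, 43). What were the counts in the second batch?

7 responders and 23 non-responders

Because Beta–binomial updating is additive in the counts, the combined data contributed (α_post−α_prior, β_post−β_prior) successes and failures.
Total across both batches: 31−11=20 responders, 43−5=38 non-responders.
Subtract the first batch: 20−13=7 responders and 38−15=23 non-responders.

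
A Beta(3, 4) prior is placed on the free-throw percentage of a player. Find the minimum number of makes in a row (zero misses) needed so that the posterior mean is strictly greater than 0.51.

k = 2

After k makes and 0 misses the posterior is Beta(3+k, 4), with mean (3+k)/(3+4+k).
Set (3+k)/(7+k) > 0.51 and solve: k > (0.51·7 − 3)/(1 − 0.51) = 1.163.
The smallest integer exceeding 1.163 is 2, and checking k=2: (5)/(9) = 0.5556 > 0.51.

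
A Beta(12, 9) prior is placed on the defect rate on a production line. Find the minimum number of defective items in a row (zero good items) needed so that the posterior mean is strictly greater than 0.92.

After k defective items and 0 good items the posterior is Beta(12+k, 9), with mean (12+k)/(12+9+k).
Set (12+k)/(21+k) > 0.92 and solve: k > (0.92·21 − 12)/(1 − 0.92) = 91.500.
The smallest integer exceeding 91.500 is 92.

k = 92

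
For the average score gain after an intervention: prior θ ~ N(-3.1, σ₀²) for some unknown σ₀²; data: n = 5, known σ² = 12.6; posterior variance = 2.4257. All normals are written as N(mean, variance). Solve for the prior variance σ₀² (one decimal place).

σ₀² = 64.8

Posterior precision equals prior precision plus data precision: 1/σ_n² = 1/σ₀² + n/σ².
So 1/σ₀² = 1/2.4257 − 5/12.6 = 0.412252 − 0.396825 = 0.015427.
Hence σ₀² = 1/0.015427 ≈ 64.8.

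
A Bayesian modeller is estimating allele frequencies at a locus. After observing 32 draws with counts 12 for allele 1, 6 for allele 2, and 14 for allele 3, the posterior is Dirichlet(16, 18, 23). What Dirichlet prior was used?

Dirichlet(4, 12, 9)

For a Dirichlet(α) prior with multinomial counts c, the posterior is Dirichlet(α + c) componentwise.
Subtract each count from the matching posterior parameter: 16−12=4, 18−6=12, 23−14=9.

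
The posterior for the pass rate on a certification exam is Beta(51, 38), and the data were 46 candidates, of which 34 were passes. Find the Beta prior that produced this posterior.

Beta(17, 26)

A Beta(α, β) prior with s successes and f failures in binomial data gives a Beta(α+s, β+f) posterior.
Subtract the data counts: 51−34=17, 38−12=26.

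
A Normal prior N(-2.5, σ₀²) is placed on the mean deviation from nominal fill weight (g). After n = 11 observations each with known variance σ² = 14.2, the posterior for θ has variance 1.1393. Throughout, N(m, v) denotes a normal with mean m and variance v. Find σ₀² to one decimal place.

For the Normal–Normal model with known σ², precisions add: τ_n = τ₀ + n/σ².
So 1/σ₀² = 1/1.1393 − 11/14.2 = 0.877732 − 0.774648 = 0.103084.
Hence σ₀² = 1/0.103084 ≈ 9.7.

σ₀² = 9.7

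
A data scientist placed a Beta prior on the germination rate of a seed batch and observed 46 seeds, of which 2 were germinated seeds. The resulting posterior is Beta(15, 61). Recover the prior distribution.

Under Beta–binomial conjugacy the posterior parameters are (α+s, β+f).
So α = 15 − 2 = 13 and β = 61 − 44 = 17.

Beta(13, 17)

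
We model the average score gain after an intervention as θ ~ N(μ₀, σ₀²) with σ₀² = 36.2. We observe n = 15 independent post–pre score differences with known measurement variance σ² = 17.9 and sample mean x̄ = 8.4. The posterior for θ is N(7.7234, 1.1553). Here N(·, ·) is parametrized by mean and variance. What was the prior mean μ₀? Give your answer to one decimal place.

The posterior mean is a precision-weighted average: μ_n = (τ₀μ₀ + τ_data·x̄)/(τ₀+τ_data), with τ₀=1/σ₀² and τ_data=n/σ².
Here τ₀ = 1/36.2 = 0.027624 and τ_data = 15/17.9 = 0.837989, so τ_n = 0.865613.
Rearranging for μ₀: μ₀ = (μ_n·τ_n − τ_data·x̄)/τ₀ = (7.7234·0.865613 − 0.837989·8.4) / 0.027624 = -0.353632/0.027624 ≈ -12.8.

μ₀ = -12.8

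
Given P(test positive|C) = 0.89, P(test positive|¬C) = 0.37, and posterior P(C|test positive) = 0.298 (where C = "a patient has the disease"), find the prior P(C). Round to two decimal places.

Bayes' rule in odds form gives O(C|E) = O(C)·[P(E|C)/P(E|¬C)], hence O(C) = O(C|E)/LR.
Posterior odds = 0.298/(1−0.298) = 0.4245. LR = 0.89/0.37 = 2.4054.
Prior odds = 0.4245/2.4054 = 0.1765, so P(C) = 0.1765/(1+0.1765) ≈ 0.15.

P(C) = 0.15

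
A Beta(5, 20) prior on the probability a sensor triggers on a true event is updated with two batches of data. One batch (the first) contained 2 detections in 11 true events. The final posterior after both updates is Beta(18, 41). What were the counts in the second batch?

11 detections and 12 misses

Sequential conjugate updates are equivalent to a single update on the pooled data, so total successes = posterior α − prior α and total failures = posterior β − prior β.
Total across both batches: 18−5=13 detections, 41−20=21 misses.
Subtract the first batch: 13−2=11 detections and 21−9=12 misses.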